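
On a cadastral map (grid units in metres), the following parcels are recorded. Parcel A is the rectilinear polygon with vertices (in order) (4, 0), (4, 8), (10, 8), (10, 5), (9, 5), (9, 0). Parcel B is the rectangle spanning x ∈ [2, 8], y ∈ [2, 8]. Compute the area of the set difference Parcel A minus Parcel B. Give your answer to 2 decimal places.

|Parcel A| = 43, |Parcel A∩Parcel B| = 24.
|Parcel A ∖ Parcel B| = |Parcel A| − |Parcel A∩Parcel B| = 43 − 24 = 19.00.

19.00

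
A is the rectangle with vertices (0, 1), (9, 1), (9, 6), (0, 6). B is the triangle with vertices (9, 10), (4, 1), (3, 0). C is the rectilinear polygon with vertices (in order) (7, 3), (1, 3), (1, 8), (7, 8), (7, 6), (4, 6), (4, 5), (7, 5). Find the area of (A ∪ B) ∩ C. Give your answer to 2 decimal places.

15.09

|A ∪ B| = 45.5556.
|(A ∪ B) ∩ C| = 15.09.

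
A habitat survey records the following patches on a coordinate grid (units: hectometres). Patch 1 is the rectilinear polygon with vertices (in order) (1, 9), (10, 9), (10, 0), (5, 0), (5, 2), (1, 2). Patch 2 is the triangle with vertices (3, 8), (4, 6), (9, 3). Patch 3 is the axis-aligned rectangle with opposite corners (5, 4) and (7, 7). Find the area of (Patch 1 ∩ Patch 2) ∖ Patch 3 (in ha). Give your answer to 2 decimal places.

|Patch 1 ∩ Patch 2| = 3.5.
|(Patch 1 ∩ Patch 2) ∩ Patch 3| = 1.4.
|(Patch 1 ∩ Patch 2) ∖ Patch 3| = 3.5 − 1.4 = 2.10.

2.10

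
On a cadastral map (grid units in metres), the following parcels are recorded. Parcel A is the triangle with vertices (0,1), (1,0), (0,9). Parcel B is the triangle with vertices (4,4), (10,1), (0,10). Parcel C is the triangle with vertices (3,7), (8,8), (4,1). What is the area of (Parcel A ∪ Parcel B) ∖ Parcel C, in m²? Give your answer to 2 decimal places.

10.69

|Parcel A ∪ Parcel B| = 16.
|(Parcel A ∪ Parcel B) ∩ Parcel C| = 5.311.
|(Parcel A ∪ Parcel B) ∖ Parcel C| = 16 − 5.311 = 10.69.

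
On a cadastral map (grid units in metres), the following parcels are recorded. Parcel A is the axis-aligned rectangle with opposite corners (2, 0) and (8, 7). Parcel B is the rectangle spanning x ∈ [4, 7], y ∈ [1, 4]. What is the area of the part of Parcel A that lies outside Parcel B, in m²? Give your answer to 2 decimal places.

33.00

|Parcel A∩Parcel B|: x∈[4,7], y∈[1,4] → 3·3 = 9.
|Parcel A| = 42.
|Parcel A ∖ Parcel B| = |Parcel A| − |Parcel A∩Parcel B| = 42 − 9 = 33.00.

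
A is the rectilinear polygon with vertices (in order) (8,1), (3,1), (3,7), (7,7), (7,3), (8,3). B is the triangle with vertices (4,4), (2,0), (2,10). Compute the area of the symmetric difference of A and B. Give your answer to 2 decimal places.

31.00

|A| = 26, |B| = 10, |A∩B| = 2.5.
|A △ B| = |A| + |B| − 2·|A∩B| = 26 + 10 − 5 = 31.00.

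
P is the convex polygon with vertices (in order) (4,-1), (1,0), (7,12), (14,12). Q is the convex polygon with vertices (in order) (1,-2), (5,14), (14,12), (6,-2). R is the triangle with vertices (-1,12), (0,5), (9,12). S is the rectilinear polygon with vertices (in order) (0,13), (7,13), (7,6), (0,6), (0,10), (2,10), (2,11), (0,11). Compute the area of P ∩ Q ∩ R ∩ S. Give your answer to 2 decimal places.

0.99

The intersection is the polygon with vertices (5.727,9.454), (7,12), (7,10.444).
By the shoelace formula its area is 0.99.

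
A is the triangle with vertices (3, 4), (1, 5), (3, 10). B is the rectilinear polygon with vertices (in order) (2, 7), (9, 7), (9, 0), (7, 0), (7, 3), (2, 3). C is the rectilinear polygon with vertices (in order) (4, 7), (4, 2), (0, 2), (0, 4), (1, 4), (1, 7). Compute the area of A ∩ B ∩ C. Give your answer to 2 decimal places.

The intersection is the polygon with vertices (2,7), (3,7), (3,4), (2,4.5).
By the shoelace formula its area is 2.75.

2.75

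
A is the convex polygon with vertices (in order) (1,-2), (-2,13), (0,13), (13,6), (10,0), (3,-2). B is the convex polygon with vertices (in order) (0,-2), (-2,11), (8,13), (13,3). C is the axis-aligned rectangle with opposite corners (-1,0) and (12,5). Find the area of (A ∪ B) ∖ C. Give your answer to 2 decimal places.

|A ∪ B| = 164.5098.
|(A ∪ B) ∩ C| = 60.0357.
|(A ∪ B) ∖ C| = 164.5098 − 60.0357 = 104.47.

104.47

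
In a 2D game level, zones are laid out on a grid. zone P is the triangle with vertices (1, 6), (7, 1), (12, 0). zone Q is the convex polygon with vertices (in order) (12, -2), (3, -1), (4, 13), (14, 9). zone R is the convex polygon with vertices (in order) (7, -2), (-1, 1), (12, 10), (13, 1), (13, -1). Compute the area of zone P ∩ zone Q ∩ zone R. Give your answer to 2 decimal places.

8.50

The intersection is the polygon with vertices (7,1), (3.37,4.025), (3.921,4.407), (12,0).
By the shoelace formula its area is 8.50.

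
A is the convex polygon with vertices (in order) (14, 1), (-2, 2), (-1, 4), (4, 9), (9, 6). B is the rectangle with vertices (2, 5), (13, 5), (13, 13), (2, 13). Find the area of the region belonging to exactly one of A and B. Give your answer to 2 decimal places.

|A| = 66.5, |B| = 88, |A∩B| = 19.
|A △ B| = |A| + |B| − 2·|A∩B| = 66.5 + 88 − 38 = 116.50.

116.50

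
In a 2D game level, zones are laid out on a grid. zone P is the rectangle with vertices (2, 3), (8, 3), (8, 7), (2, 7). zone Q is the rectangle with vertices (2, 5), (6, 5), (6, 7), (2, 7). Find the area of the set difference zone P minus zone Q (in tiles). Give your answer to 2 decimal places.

16.00

|zone P∩zone Q|: x∈[2,6], y∈[5,7] → 4·2 = 8.
|zone P| = 24.
|zone P ∖ zone Q| = |zone P| − |zone P∩zone Q| = 24 − 8 = 16.00.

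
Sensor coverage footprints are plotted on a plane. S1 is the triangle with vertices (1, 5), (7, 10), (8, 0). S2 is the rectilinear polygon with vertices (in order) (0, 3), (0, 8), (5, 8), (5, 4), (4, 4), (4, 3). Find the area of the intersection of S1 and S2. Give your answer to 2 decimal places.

The intersection is the polygon with vertices (4.6,8), (5,8), (5,4), (4,4), (4,3), (3.8,3), (1,5).
By the shoelace formula its area is 10.80.

10.80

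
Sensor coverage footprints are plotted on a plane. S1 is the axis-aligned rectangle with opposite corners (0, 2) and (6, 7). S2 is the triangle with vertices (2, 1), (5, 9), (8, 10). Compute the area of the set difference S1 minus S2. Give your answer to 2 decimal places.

24.90

|S1| = 30, |S1∩S2| = 5.1042.
|S1 ∖ S2| = |S1| − |S1∩S2| = 30 − 5.1042 = 24.90.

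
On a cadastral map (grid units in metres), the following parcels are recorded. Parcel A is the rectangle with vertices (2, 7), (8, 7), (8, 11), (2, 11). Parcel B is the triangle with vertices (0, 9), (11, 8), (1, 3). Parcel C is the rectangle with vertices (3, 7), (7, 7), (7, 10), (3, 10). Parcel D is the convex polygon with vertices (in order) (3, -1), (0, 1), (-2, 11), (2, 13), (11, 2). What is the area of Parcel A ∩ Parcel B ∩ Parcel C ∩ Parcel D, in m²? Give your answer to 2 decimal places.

The intersection is the polygon with vertices (3,8.727), (5.696,8.482), (6.909,7), (3,7).
By the shoelace formula its area is 5.23.

5.23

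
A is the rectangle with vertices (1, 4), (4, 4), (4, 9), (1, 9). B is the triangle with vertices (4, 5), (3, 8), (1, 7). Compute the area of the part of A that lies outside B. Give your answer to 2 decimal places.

|A| = 15, |A∩B| = 3.5.
|A ∖ B| = |A| − |A∩B| = 15 − 3.5 = 11.50.

11.50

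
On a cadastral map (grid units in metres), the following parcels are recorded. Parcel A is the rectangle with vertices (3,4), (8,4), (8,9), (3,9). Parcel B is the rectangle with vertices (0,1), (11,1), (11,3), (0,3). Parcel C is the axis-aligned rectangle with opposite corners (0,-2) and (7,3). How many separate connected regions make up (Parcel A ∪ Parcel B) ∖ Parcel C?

(Parcel A ∪ Parcel B) ∖ Parcel C splits into 2 disjoint pieces (area 25, area 8).

2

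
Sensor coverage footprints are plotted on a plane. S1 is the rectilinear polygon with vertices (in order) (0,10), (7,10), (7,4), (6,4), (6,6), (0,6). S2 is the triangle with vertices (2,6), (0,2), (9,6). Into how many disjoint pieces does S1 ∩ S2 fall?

S1 ∩ S2 is a single connected region.

1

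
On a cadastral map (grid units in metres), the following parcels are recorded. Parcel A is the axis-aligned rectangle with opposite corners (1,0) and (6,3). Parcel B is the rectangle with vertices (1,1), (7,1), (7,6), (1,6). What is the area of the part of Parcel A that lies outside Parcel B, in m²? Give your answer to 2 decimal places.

5.00

|Parcel A∩Parcel B|: x∈[1,6], y∈[1,3] → 5·2 = 10.
|Parcel A| = 15.
|Parcel A ∖ Parcel B| = |Parcel A| − |Parcel A∩Parcel B| = 15 − 10 = 5.00.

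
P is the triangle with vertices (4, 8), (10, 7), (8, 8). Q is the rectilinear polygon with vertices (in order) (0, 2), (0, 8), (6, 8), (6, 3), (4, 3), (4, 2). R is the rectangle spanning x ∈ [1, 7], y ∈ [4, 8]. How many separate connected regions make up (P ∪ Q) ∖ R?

2

(P ∪ Q) ∖ R splits into 2 disjoint pieces (area 1.25, area 14).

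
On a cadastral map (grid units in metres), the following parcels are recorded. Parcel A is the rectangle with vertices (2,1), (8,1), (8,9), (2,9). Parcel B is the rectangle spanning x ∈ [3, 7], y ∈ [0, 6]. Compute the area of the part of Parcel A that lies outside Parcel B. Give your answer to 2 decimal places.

28.00

|Parcel A∩Parcel B|: x∈[3,7], y∈[1,6] → 4·5 = 20.
|Parcel A| = 48.
|Parcel A ∖ Parcel B| = |Parcel A| − |Parcel A∩Parcel B| = 48 − 20 = 28.00.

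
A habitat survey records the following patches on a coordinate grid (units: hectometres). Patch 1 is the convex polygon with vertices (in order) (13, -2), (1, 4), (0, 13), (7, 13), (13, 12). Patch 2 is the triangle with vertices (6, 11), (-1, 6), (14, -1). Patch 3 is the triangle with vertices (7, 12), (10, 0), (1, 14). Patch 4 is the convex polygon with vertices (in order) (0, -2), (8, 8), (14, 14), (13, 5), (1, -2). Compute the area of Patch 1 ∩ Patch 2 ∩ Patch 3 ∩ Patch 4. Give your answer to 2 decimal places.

7.83

The intersection is the polygon with vertices (9.291,2.836), (8.48,2.364), (6.257,5.822), (8,8).
By the shoelace formula its area is 7.83.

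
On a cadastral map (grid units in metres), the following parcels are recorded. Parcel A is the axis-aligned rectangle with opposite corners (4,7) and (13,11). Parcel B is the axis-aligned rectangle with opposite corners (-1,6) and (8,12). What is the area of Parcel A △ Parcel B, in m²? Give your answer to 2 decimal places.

58.00

|Parcel A∩Parcel B|: x∈[4,8], y∈[7,11] → 4·4 = 16.
|Parcel A △ Parcel B| = |Parcel A| + |Parcel B| − 2·|Parcel A∩Parcel B| = 36 + 54 − 32 = 58.00.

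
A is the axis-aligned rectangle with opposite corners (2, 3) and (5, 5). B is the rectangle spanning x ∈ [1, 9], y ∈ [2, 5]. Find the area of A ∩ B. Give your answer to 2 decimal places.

|A∩B|: x∈[2,5], y∈[3,5] → 3·2 = 6.

6.00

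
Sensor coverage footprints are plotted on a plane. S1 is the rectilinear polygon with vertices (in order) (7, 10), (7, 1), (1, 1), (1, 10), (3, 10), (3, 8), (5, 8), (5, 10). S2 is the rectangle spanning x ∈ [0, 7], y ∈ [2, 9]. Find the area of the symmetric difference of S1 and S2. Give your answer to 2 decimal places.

19.00

|S1| = 50, |S2| = 49, |S1∩S2| = 40.
|S1 △ S2| = |S1| + |S2| − 2·|S1∩S2| = 50 + 49 − 80 = 19.00.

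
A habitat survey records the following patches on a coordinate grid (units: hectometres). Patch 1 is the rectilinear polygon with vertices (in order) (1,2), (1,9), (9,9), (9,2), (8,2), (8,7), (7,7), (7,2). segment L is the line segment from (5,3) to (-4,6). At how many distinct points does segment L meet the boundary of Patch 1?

1

The segment meets the boundary at (1,4.333).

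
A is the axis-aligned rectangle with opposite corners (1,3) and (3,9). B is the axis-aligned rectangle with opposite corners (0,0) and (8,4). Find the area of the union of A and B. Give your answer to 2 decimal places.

42.00

By inclusion–exclusion:
Individual areas: |A| = 12, |B| = 32.
|A∩B|: x∈[1,3], y∈[3,4] → 2·1 = 2.
|A ∪ B| = 44 − 2 = 42.00.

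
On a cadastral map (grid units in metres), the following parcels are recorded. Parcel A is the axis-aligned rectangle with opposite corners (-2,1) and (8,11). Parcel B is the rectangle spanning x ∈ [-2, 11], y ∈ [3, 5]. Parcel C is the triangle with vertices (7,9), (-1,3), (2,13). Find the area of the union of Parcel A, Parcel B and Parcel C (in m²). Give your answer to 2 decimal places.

By inclusion–exclusion:
Individual areas: |Parcel A| = 100, |Parcel B| = 26, |Parcel C| = 31.
|Parcel A∩Parcel B|: x∈[-2,8], y∈[3,5] → 10·2 = 20.
|Parcel A∩Parcel C| = 27.9.
|Parcel B∩Parcel C| = 2.0667.
|Parcel A∩Parcel B∩Parcel C| = 2.0667.
|Parcel A ∪ Parcel B ∪ Parcel C| = 157 − 49.9667 + 2.0667 = 109.10.

109.10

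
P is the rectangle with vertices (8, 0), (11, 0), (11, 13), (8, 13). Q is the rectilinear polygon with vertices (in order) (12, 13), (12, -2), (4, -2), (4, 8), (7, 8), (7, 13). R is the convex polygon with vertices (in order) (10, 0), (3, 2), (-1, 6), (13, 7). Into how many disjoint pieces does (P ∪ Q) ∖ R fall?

(P ∪ Q) ∖ R splits into 2 disjoint pieces (area 35.8571, area 25.8095).

2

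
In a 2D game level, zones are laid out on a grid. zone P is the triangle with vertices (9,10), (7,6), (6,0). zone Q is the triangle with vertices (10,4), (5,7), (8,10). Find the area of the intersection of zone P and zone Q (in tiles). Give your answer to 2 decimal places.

The intersection is the polygon with vertices (7,6), (8.4,8.8), (8.526,8.421), (7.627,5.424), (6.97,5.818).
By the shoelace formula its area is 1.71.

1.71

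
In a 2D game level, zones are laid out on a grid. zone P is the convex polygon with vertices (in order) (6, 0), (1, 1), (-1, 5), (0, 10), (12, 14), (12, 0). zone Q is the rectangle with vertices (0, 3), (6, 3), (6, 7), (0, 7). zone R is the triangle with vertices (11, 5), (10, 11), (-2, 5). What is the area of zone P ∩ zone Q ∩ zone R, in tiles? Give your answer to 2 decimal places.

The intersection is the polygon with vertices (6,7), (6,5), (0,5), (0,6), (2,7).
By the shoelace formula its area is 11.00.

11.00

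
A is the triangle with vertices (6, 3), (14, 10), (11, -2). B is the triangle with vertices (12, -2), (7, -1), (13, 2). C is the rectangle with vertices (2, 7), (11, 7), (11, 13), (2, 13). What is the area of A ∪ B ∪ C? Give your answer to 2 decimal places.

By inclusion–exclusion:
Individual areas: |A| = 37.5, |B| = 10.5, |C| = 54.
|A∩B| = 4.256.
|A∩C| = 0.0804.
|B∩C| = 0.
|A∩B∩C| = 0.
|A ∪ B ∪ C| = 102 − 4.3363 + 0 = 97.66.

97.66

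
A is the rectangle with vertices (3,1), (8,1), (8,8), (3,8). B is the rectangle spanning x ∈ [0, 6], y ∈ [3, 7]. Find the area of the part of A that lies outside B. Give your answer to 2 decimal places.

|A∩B|: x∈[3,6], y∈[3,7] → 3·4 = 12.
|A| = 35.
|A ∖ B| = |A| − |A∩B| = 35 − 12 = 23.00.

23.00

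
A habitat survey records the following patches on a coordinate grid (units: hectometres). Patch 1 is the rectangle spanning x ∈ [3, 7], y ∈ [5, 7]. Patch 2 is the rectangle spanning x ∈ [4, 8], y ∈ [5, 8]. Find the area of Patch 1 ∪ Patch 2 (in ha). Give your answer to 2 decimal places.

14.00

By inclusion–exclusion:
Individual areas: |Patch 1| = 8, |Patch 2| = 12.
|Patch 1∩Patch 2|: x∈[4,7], y∈[5,7] → 3·2 = 6.
|Patch 1 ∪ Patch 2| = 20 − 6 = 14.00.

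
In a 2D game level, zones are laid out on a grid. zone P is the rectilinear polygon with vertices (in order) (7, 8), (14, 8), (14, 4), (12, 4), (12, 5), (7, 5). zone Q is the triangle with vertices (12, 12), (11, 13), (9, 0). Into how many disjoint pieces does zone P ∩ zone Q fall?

1

zone P ∩ zone Q is a single connected region.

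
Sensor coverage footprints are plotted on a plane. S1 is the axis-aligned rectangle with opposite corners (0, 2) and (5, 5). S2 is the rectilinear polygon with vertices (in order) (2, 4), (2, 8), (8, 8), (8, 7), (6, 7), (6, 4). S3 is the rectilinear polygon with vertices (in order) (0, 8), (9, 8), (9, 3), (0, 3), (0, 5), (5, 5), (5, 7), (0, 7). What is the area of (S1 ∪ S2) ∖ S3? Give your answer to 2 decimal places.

11.00

|S1 ∪ S2| = 30.
|(S1 ∪ S2) ∩ S3| = 19.
|(S1 ∪ S2) ∖ S3| = 30 − 19 = 11.00.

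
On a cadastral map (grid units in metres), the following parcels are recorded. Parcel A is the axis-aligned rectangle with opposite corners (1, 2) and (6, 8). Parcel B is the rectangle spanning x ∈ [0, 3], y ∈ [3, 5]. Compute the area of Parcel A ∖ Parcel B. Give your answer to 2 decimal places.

|Parcel A∩Parcel B|: x∈[1,3], y∈[3,5] → 2·2 = 4.
|Parcel A| = 30.
|Parcel A ∖ Parcel B| = |Parcel A| − |Parcel A∩Parcel B| = 30 − 4 = 26.00.

26.00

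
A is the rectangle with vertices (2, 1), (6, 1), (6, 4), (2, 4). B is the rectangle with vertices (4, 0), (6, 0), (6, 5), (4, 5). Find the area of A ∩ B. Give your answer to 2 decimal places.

|A∩B|: x∈[4,6], y∈[1,4] → 2·3 = 6.

6.00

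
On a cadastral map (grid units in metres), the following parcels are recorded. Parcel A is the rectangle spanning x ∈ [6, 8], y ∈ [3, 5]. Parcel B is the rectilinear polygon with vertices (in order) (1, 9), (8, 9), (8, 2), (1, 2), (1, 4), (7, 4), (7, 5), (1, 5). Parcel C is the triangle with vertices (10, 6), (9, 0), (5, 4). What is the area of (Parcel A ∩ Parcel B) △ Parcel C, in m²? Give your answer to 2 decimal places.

|Parcel A ∩ Parcel B| = 3.
|(Parcel A ∩ Parcel B) ∩ Parcel C| = 2.95.
|(Parcel A ∩ Parcel B) △ Parcel C| = 3 + 14 − 5.9 = 11.10.

11.10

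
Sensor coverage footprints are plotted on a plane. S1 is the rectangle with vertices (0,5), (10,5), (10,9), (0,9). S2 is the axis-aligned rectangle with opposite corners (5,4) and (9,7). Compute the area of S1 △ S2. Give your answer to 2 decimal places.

|S1∩S2|: x∈[5,9], y∈[5,7] → 4·2 = 8.
|S1 △ S2| = |S1| + |S2| − 2·|S1∩S2| = 40 + 12 − 16 = 36.00.

36.00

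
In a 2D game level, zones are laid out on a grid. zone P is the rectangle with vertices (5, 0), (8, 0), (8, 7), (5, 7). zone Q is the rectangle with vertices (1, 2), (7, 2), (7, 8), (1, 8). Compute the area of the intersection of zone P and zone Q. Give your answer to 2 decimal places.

|zone P∩zone Q|: x∈[5,7], y∈[2,7] → 2·5 = 10.

10.00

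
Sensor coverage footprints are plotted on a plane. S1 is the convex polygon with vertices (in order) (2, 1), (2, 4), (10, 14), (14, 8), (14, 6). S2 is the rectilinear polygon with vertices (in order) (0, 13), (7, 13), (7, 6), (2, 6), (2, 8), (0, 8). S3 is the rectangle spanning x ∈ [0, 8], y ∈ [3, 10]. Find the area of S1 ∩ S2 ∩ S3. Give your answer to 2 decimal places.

7.20

The intersection is the polygon with vertices (7,6), (3.6,6), (6.8,10), (7,10).
By the shoelace formula its area is 7.20.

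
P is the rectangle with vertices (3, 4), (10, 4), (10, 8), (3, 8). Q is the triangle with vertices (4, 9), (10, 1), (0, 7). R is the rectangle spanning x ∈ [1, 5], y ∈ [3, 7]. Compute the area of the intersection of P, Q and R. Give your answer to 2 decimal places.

4.80

The intersection is the polygon with vertices (3,5.2), (3,7), (5,7), (5,4).
By the shoelace formula its area is 4.80.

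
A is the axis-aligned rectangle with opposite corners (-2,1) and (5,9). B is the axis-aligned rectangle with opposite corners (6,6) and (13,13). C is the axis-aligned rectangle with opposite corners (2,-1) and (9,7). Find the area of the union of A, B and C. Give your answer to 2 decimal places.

140.00

By inclusion–exclusion:
Individual areas: |A| = 56, |B| = 49, |C| = 56.
|A∩B| = 0 (no overlap).
|A∩C|: x∈[2,5], y∈[1,7] → 3·6 = 18.
|B∩C|: x∈[6,9], y∈[6,7] → 3·1 = 3.
|A∩B∩C| = 0.
|A ∪ B ∪ C| = 161 − 21 + 0 = 140.00.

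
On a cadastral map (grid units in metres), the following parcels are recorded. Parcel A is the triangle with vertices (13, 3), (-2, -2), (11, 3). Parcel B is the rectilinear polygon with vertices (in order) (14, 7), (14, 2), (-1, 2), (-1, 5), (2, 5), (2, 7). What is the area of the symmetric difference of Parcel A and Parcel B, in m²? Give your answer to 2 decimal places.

70.40

|Parcel A| = 5, |Parcel B| = 69, |Parcel A∩Parcel B| = 1.8.
|Parcel A △ Parcel B| = |Parcel A| + |Parcel B| − 2·|Parcel A∩Parcel B| = 5 + 69 − 3.6 = 70.40.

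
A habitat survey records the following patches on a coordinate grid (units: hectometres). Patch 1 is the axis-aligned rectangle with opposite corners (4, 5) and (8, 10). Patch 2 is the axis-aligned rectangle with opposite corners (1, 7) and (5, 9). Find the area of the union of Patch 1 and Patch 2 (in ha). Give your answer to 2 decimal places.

By inclusion–exclusion:
Individual areas: |Patch 1| = 20, |Patch 2| = 8.
|Patch 1∩Patch 2|: x∈[4,5], y∈[7,9] → 1·2 = 2.
|Patch 1 ∪ Patch 2| = 28 − 2 = 26.00.

26.00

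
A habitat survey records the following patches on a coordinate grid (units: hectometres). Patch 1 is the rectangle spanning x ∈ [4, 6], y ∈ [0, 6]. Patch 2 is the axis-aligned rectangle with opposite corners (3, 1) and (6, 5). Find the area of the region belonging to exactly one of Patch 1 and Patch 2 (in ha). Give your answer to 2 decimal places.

|Patch 1∩Patch 2|: x∈[4,6], y∈[1,5] → 2·4 = 8.
|Patch 1 △ Patch 2| = |Patch 1| + |Patch 2| − 2·|Patch 1∩Patch 2| = 12 + 12 − 16 = 8.00.

8.00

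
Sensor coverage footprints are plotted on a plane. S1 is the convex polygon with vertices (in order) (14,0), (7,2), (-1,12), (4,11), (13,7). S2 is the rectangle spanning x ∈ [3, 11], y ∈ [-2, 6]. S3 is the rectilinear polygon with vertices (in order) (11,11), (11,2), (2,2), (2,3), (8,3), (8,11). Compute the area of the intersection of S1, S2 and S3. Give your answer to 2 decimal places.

The intersection is the polygon with vertices (6.2,3), (8,3), (8,6), (11,6), (11,2), (7,2).
By the shoelace formula its area is 13.40.

13.40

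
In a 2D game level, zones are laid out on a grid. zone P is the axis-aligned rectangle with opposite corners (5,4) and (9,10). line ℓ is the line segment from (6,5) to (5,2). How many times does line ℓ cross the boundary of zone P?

The segment meets the boundary at (5.667,4).

1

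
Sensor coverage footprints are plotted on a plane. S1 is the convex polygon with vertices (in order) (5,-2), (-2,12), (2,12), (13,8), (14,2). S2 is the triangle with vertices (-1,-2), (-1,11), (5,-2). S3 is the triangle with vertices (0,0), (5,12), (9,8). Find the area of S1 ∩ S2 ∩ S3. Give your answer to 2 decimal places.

The intersection is the polygon with vertices (2.891,2.57), (2.769,2.462), (1.818,4.364), (1.934,4.642).
By the shoelace formula its area is 0.42.

0.42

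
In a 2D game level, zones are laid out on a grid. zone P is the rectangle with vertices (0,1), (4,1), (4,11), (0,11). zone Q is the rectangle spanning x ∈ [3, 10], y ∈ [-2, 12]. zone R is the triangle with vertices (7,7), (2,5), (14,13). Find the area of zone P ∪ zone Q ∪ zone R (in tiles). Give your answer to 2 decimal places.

129.52

By inclusion–exclusion:
Individual areas: |zone P| = 40, |zone Q| = 98, |zone R| = 8.
|zone P∩zone Q|: x∈[3,4], y∈[1,11] → 1·10 = 10.
|zone P∩zone R| = 0.5333.
|zone Q∩zone R| = 6.3429.
|zone P∩zone Q∩zone R| = 0.4.
|zone P ∪ zone Q ∪ zone R| = 146 − 16.8762 + 0.4 = 129.52.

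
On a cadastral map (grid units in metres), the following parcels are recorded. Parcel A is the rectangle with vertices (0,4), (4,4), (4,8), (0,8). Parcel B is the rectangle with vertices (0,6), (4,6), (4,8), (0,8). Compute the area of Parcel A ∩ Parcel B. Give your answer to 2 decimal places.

8.00

|Parcel A∩Parcel B|: x∈[0,4], y∈[6,8] → 4·2 = 8.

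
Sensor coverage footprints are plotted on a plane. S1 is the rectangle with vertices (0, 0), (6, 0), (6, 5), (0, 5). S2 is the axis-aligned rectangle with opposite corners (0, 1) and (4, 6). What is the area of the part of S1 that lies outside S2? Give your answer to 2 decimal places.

|S1∩S2|: x∈[0,4], y∈[1,5] → 4·4 = 16.
|S1| = 30.
|S1 ∖ S2| = |S1| − |S1∩S2| = 30 − 16 = 14.00.

14.00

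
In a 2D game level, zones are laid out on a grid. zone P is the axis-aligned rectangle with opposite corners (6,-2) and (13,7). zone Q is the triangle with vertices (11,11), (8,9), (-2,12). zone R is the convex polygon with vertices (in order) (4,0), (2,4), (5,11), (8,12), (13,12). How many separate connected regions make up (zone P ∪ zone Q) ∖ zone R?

(zone P ∪ zone Q) ∖ zone R splits into 2 disjoint pieces (area 55.9583, area 5.4953).

2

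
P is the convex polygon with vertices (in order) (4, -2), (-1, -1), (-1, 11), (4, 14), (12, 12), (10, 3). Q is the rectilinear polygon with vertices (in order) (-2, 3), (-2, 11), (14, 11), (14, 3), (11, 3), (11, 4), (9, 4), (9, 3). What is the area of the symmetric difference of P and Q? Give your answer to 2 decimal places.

94.00

|P| = 156, |Q| = 126, |P∩Q| = 94.
|P △ Q| = |P| + |Q| − 2·|P∩Q| = 156 + 126 − 188 = 94.00.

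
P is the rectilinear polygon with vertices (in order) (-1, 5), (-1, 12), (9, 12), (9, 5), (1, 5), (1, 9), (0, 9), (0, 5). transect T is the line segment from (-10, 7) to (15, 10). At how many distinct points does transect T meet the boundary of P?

The segment meets the boundary at (9,9.28), (1,8.32), (0,8.2), (-1,8.08).

4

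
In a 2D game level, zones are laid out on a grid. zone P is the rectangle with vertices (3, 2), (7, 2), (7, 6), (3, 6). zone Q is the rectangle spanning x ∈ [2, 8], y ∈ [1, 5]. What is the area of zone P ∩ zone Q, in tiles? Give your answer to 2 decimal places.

|zone P∩zone Q|: x∈[3,7], y∈[2,5] → 4·3 = 12.

12.00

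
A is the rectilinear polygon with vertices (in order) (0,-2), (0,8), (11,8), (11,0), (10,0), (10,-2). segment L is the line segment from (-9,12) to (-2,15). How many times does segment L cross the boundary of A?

The segment lies entirely outside A and never meets its boundary.

0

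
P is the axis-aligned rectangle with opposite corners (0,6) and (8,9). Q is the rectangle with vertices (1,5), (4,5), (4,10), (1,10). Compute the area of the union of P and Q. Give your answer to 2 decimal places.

30.00

By inclusion–exclusion:
Individual areas: |P| = 24, |Q| = 15.
|P∩Q|: x∈[1,4], y∈[6,9] → 3·3 = 9.
|P ∪ Q| = 39 − 9 = 30.00.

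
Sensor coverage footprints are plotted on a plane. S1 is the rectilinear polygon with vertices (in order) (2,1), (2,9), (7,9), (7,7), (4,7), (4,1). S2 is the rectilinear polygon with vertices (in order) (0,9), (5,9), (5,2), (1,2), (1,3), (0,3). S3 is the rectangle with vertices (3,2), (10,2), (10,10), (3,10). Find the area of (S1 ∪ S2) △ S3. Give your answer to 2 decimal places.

60.00

|S1 ∪ S2| = 40.
|(S1 ∪ S2) ∩ S3| = 18.
|(S1 ∪ S2) △ S3| = 40 + 56 − 36 = 60.00.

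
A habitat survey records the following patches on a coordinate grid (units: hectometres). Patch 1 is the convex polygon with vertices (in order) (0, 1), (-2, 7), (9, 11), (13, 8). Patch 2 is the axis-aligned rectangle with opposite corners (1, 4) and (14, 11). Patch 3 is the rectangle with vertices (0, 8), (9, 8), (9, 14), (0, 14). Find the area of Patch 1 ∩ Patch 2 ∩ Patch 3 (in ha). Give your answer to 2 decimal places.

The intersection is the polygon with vertices (1,8.091), (9,11), (9,8), (1,8).
By the shoelace formula its area is 12.36.

12.36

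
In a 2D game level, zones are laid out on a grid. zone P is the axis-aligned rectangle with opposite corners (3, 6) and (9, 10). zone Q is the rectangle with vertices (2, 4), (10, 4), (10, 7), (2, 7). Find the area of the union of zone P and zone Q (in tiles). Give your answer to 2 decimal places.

By inclusion–exclusion:
Individual areas: |zone P| = 24, |zone Q| = 24.
|zone P∩zone Q|: x∈[3,9], y∈[6,7] → 6·1 = 6.
|zone P ∪ zone Q| = 48 − 6 = 42.00.

42.00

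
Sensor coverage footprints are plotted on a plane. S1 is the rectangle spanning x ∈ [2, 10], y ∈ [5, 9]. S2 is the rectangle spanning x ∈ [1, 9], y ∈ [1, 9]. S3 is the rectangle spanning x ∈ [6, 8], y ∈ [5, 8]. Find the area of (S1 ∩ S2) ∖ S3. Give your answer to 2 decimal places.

22.00

|S1 ∩ S2| = 28.
|(S1 ∩ S2) ∩ S3| = 6.
|(S1 ∩ S2) ∖ S3| = 28 − 6 = 22.00.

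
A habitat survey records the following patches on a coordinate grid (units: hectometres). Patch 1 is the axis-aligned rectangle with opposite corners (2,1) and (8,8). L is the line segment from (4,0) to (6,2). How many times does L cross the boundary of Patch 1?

The segment meets the boundary at (5,1).

1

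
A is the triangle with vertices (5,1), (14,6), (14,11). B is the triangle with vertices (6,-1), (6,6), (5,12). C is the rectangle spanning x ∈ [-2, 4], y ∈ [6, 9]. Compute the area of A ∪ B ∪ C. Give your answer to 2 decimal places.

By inclusion–exclusion:
Individual areas: |A| = 22.5, |B| = 3.5, |C| = 18.
|A∩B| = 0.1021.
|A∩C| = 0.
|B∩C| = 0.
|A∩B∩C| = 0.
|A ∪ B ∪ C| = 44 − 0.1021 + 0 = 43.90.

43.90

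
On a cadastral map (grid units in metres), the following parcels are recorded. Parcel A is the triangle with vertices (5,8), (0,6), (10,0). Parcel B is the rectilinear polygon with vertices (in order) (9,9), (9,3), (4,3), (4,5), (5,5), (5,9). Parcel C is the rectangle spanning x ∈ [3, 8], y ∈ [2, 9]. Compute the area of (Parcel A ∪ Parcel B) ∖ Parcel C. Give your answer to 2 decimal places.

13.02

|Parcel A ∪ Parcel B| = 41.4875.
|(Parcel A ∪ Parcel B) ∩ Parcel C| = 28.4667.
|(Parcel A ∪ Parcel B) ∖ Parcel C| = 41.4875 − 28.4667 = 13.02.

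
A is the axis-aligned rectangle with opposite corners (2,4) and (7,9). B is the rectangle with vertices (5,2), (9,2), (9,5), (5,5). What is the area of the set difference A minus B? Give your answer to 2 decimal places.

|A∩B|: x∈[5,7], y∈[4,5] → 2·1 = 2.
|A| = 25.
|A ∖ B| = |A| − |A∩B| = 25 − 2 = 23.00.

23.00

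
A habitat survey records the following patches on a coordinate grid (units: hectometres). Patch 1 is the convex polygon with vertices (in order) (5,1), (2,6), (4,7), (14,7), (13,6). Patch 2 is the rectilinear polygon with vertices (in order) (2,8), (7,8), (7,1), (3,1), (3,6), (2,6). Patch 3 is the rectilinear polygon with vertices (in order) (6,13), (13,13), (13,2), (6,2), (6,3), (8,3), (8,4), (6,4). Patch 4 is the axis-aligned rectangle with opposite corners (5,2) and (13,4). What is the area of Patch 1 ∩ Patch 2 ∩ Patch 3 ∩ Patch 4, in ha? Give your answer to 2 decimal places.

0.95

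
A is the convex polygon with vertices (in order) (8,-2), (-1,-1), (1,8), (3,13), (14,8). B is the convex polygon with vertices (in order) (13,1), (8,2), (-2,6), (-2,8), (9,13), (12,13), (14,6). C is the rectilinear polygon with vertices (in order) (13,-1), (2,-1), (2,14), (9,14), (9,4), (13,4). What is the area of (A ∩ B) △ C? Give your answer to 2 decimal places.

92.11

|A ∩ B| = 85.2805.
|(A ∩ B) ∩ C| = 59.087.
|(A ∩ B) △ C| = 85.2805 + 125 − 118.174 = 92.11.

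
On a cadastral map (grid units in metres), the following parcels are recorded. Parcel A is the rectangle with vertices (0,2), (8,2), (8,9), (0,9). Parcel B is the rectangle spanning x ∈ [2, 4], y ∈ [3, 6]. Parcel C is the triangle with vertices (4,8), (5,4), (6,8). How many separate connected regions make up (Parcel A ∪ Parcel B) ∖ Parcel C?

(Parcel A ∪ Parcel B) ∖ Parcel C is a single connected region.

1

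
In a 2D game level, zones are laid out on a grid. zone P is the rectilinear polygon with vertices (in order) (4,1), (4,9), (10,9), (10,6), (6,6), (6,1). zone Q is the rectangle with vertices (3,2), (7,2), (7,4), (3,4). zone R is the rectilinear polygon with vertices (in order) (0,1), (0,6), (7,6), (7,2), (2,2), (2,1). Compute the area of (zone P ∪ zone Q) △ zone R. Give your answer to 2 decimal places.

|zone P ∪ zone Q| = 32.
|(zone P ∪ zone Q) ∩ zone R| = 12.
|(zone P ∪ zone Q) △ zone R| = 32 + 30 − 24 = 38.00.

38.00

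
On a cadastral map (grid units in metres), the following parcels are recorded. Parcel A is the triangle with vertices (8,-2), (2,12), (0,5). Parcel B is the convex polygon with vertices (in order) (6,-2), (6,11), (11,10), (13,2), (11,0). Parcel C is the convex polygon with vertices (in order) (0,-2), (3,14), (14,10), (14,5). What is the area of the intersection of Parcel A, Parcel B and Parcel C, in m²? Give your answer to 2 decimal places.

0.49

The intersection is the polygon with vertices (6,2.667), (6.588,1.294), (6,1).
By the shoelace formula its area is 0.49.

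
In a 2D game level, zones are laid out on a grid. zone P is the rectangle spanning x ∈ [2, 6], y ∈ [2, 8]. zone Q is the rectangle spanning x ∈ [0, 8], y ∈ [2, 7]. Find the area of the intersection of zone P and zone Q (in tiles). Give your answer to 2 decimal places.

|zone P∩zone Q|: x∈[2,6], y∈[2,7] → 4·5 = 20.

20.00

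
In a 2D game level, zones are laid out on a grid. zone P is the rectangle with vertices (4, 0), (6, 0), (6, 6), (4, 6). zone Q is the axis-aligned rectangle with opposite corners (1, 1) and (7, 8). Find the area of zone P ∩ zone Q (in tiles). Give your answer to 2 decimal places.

10.00

|zone P∩zone Q|: x∈[4,6], y∈[1,6] → 2·5 = 10.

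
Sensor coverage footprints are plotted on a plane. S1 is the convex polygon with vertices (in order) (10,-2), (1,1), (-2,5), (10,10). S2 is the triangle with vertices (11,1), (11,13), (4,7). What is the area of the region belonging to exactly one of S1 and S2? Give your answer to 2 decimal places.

|S1| = 85.5, |S2| = 42, |S1∩S2| = 25.6448.
|S1 △ S2| = |S1| + |S2| − 2·|S1∩S2| = 85.5 + 42 − 51.2896 = 76.21.

76.21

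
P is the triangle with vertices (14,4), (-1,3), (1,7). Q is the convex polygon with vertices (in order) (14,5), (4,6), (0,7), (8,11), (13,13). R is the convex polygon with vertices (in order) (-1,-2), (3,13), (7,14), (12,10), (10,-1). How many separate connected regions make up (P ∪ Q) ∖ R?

(P ∪ Q) ∖ R splits into 3 disjoint pieces (area 4.0828, area 16.4738, area 1.3803).

3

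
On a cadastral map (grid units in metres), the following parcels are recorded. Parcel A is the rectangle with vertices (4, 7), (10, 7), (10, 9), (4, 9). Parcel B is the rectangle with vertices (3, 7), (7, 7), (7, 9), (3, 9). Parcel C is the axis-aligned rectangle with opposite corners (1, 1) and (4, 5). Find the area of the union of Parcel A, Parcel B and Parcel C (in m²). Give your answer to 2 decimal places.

By inclusion–exclusion:
Individual areas: |Parcel A| = 12, |Parcel B| = 8, |Parcel C| = 12.
|Parcel A∩Parcel B|: x∈[4,7], y∈[7,9] → 3·2 = 6.
|Parcel A∩Parcel C| = 0 (no overlap).
|Parcel B∩Parcel C| = 0 (no overlap).
|Parcel A∩Parcel B∩Parcel C| = 0.
|Parcel A ∪ Parcel B ∪ Parcel C| = 32 − 6 + 0 = 26.00.

26.00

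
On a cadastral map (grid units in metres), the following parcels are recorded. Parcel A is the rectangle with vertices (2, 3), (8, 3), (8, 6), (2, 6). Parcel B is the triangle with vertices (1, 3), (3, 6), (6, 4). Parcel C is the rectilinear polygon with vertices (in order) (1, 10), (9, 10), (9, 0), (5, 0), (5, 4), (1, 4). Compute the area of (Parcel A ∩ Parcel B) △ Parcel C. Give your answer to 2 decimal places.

|Parcel A ∩ Parcel B| = 5.85.
|(Parcel A ∩ Parcel B) ∩ Parcel C| = 4.35.
|(Parcel A ∩ Parcel B) △ Parcel C| = 5.85 + 64 − 8.7 = 61.15.

61.15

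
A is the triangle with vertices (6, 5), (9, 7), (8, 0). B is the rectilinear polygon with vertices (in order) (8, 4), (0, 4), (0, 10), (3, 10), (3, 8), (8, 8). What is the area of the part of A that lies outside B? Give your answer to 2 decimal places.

6.37

|A| = 9.5, |A∩B| = 3.1333.
|A ∖ B| = |A| − |A∩B| = 9.5 − 3.1333 = 6.37.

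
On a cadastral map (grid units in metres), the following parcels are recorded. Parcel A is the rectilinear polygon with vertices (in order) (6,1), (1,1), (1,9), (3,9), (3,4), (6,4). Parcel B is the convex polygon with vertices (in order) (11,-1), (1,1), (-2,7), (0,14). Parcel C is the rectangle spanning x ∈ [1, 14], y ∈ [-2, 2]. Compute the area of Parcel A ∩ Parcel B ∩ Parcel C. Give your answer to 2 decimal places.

5.00

The intersection is the polygon with vertices (1,2), (6,2), (6,1), (1,1).
By the shoelace formula its area is 5.00.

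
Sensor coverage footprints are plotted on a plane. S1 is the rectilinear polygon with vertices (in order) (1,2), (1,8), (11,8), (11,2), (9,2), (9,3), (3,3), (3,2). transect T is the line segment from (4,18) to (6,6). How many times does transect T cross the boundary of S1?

1

The segment meets the boundary at (5.667,8).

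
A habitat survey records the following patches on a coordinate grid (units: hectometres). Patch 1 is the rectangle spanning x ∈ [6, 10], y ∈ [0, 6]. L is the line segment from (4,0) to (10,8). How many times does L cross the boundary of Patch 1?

The segment meets the boundary at (8.5,6), (6,2.667).

2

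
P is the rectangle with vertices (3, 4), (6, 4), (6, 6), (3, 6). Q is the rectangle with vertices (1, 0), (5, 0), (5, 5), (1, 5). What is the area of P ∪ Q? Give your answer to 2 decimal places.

24.00

By inclusion–exclusion:
Individual areas: |P| = 6, |Q| = 20.
|P∩Q|: x∈[3,5], y∈[4,5] → 2·1 = 2.
|P ∪ Q| = 26 − 2 = 24.00.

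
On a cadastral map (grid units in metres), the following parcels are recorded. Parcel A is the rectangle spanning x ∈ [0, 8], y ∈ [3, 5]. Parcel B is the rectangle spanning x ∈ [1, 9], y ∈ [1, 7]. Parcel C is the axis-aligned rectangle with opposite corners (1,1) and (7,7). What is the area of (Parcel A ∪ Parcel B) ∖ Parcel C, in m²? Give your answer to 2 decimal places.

|Parcel A ∪ Parcel B| = 50.
|(Parcel A ∪ Parcel B) ∩ Parcel C| = 36.
|(Parcel A ∪ Parcel B) ∖ Parcel C| = 50 − 36 = 14.00.

14.00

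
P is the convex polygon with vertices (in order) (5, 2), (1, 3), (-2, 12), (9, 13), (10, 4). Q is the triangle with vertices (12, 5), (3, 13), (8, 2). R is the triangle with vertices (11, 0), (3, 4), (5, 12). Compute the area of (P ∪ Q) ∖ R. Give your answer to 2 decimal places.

73.49

|P ∪ Q| = 104.3172.
|(P ∪ Q) ∩ R| = 30.8305.
|(P ∪ Q) ∖ R| = 104.3172 − 30.8305 = 73.49.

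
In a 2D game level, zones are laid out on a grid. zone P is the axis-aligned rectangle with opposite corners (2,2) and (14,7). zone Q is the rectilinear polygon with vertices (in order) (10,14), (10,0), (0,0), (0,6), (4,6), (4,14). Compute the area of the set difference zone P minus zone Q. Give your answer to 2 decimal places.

22.00

|zone P| = 60, |zone P∩zone Q| = 38.
|zone P ∖ zone Q| = |zone P| − |zone P∩zone Q| = 60 − 38 = 22.00.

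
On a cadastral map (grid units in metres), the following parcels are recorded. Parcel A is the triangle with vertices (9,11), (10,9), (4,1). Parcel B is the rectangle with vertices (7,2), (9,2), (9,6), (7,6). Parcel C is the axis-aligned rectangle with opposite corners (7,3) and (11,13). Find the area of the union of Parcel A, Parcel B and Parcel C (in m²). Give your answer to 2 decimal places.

45.00

By inclusion–exclusion:
Individual areas: |Parcel A| = 10, |Parcel B| = 8, |Parcel C| = 40.
|Parcel A∩Parcel B| = 0.375.
|Parcel A∩Parcel C| = 7.
|Parcel B∩Parcel C|: x∈[7,9], y∈[3,6] → 2·3 = 6.
|Parcel A∩Parcel B∩Parcel C| = 0.375.
|Parcel A ∪ Parcel B ∪ Parcel C| = 58 − 13.375 + 0.375 = 45.00.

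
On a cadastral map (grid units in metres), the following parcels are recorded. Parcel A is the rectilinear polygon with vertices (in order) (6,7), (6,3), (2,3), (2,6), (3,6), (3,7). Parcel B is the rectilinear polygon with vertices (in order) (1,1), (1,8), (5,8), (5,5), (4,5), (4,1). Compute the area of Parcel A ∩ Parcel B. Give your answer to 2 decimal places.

9.00

The intersection is the polygon with vertices (2,3), (2,6), (3,6), (3,7), (5,7), (5,5), (4,5), (4,3).
By the shoelace formula its area is 9.00.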